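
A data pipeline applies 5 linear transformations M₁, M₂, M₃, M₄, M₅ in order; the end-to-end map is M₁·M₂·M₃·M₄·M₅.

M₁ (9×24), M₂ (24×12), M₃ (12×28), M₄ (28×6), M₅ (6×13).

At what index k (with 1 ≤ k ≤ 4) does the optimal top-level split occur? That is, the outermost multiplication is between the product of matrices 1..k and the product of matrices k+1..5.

4

Adjacent pairs: M₁M₂ = 9·24·12 = 2592; M₂M₃ = 24·12·28 = 8064; M₃M₄ = 12·28·6 = 2016; M₄M₅ = 28·6·13 = 2184.
Length 3: M₁..M₃: k=1: 0+8064+9·24·28=14112; k=2: 2592+0+9·12·28=5616 → min 5616 | M₂..M₄: k=2: 0+2016+24·12·6=3744; k=3: 8064+0+24·28·6=12096 → min 3744 | M₃..M₅: k=3: 0+2184+12·28·13=6552; k=4: 2016+0+12·6·13=2952 → min 2952.
Length 4: M₁..M₄: k=1: 0+3744+9·24·6=5040; k=2: 2592+2016+9·12·6=5256; k=3: 5616+0+9·28·6=7128 → min 5040 | M₂..M₅: k=2: 0+2952+24·12·13=6696; k=3: 8064+2184+24·28·13=18984; k=4: 3744+0+24·6·13=5616 → min 5616.
Top-level splits: k=1: (M₁..M₁)·(M₂..M₅) → 0+5616+9·24·13 = 8424; k=2: (M₁..M₂)·(M₃..M₅) → 2592+2952+9·12·13 = 6948; k=3: (M₁..M₃)·(M₄..M₅) → 5616+2184+9·28·13 = 11076; k=4: (M₁..M₄)·(M₅..M₅) → 5040+0+9·6·13 = 5742.
Best split is after M₄, i.e. k = 4.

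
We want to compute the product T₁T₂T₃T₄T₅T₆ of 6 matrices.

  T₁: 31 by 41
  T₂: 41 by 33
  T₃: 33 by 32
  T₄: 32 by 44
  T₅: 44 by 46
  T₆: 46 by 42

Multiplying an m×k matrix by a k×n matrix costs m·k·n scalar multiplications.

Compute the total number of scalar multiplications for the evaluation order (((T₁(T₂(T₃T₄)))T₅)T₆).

(T₃T₄): 33×32 by 32×44 → 33×44, cost 33·32·44 = 46464
(T₂(T₃T₄)): 41×33 by 33×44 → 41×44, cost 41·33·44 = 59532; cumulative 105996
(T₁(T₂(T₃T₄))): 31×41 by 41×44 → 31×44, cost 31·41·44 = 55924; cumulative 161920
((T₁(T₂(T₃T₄)))T₅): 31×44 by 44×46 → 31×46, cost 31·44·46 = 62744; cumulative 224664
(((T₁(T₂(T₃T₄)))T₅)T₆): 31×46 by 46×42 → 31×42, cost 31·46·42 = 59892; cumulative 284556
Total: 284556 scalar multiplications.

284556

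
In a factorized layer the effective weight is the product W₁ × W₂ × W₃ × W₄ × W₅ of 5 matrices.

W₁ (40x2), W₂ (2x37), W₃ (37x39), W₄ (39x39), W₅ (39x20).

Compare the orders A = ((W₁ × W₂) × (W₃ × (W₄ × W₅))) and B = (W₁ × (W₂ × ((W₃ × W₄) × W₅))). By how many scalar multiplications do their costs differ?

3623

Order A = ((W₁ × W₂) × (W₃ × (W₄ × W₅))): (W₁ × W₂): 40×2 by 2×37 → 40×37, cost 40·2·37 = 2960; (W₄ × W₅): 39×39 by 39×20 → 39×20, cost 39·39·20 = 30420; (W₃ × (W₄ × W₅)): 37×39 by 39×20 → 37×20, cost 37·39·20 = 28860; cumulative 59280; ((W₁ × W₂) × (W₃ × (W₄ × W₅))): 40×37 by 37×20 → 40×20, cost 40·37·20 = 29600; cumulative 91840. Total 91840.
Order B = (W₁ × (W₂ × ((W₃ × W₄) × W₅))): (W₃ × W₄): 37×39 by 39×39 → 37×39, cost 37·39·39 = 56277; ((W₃ × W₄) × W₅): 37×39 by 39×20 → 37×20, cost 37·39·20 = 28860; cumulative 85137; (W₂ × ((W₃ × W₄) × W₅)): 2×37 by 37×20 → 2×20, cost 2·37·20 = 1480; cumulative 86617; (W₁ × (W₂ × ((W₃ × W₄) × W₅))): 40×2 by 2×20 → 40×20, cost 40·2·20 = 1600; cumulative 88217. Total 88217.
Difference: |91840 − 88217| = 3623.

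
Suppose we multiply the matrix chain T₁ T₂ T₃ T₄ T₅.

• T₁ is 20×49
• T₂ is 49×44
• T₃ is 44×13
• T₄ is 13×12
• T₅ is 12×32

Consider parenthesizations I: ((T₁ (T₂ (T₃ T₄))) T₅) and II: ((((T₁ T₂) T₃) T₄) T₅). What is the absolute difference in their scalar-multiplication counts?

Order I = ((T₁ (T₂ (T₃ T₄))) T₅): (T₃ T₄): 44×13 by 13×12 → 44×12, cost 44·13·12 = 6864; (T₂ (T₃ T₄)): 49×44 by 44×12 → 49×12, cost 49·44·12 = 25872; cumulative 32736; (T₁ (T₂ (T₃ T₄))): 20×49 by 49×12 → 20×12, cost 20·49·12 = 11760; cumulative 44496; ((T₁ (T₂ (T₃ T₄))) T₅): 20×12 by 12×32 → 20×32, cost 20·12·32 = 7680; cumulative 52176. Total 52176.
Order II = ((((T₁ T₂) T₃) T₄) T₅): (T₁ T₂): 20×49 by 49×44 → 20×44, cost 20·49·44 = 43120; ((T₁ T₂) T₃): 20×44 by 44×13 → 20×13, cost 20·44·13 = 11440; cumulative 54560; (((T₁ T₂) T₃) T₄): 20×13 by 13×12 → 20×12, cost 20·13·12 = 3120; cumulative 57680; ((((T₁ T₂) T₃) T₄) T₅): 20×12 by 12×32 → 20×32, cost 20·12·32 = 7680; cumulative 65360. Total 65360.
Difference: |52176 − 65360| = 13184.

13184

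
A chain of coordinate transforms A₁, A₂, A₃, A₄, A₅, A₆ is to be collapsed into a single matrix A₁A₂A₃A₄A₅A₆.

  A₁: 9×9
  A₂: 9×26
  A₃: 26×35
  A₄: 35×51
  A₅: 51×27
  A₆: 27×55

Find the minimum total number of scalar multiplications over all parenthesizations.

Adjacent pairs: A₁A₂ = 9·9·26 = 2106; A₂A₃ = 9·26·35 = 8190; A₃A₄ = 26·35·51 = 46410; A₄A₅ = 35·51·27 = 48195; A₅A₆ = 51·27·55 = 75735.
Length 3: A₁..A₃: k=1: 0+8190+9·9·35=11025; k=2: 2106+0+9·26·35=10296 → min 10296 | A₂..A₄: k=2: 0+46410+9·26·51=58344; k=3: 8190+0+9·35·51=24255 → min 24255 | A₃..A₅: k=3: 0+48195+26·35·27=72765; k=4: 46410+0+26·51·27=82212 → min 72765 | A₄..A₆: k=4: 0+75735+35·51·55=173910; k=5: 48195+0+35·27·55=100170 → min 100170.
Length 4: A₁..A₄: k=1: 0+24255+9·9·51=28386; k=2: 2106+46410+9·26·51=60450; k=3: 10296+0+9·35·51=26361 → min 26361 | A₂..A₅: k=2: 0+72765+9·26·27=79083; k=3: 8190+48195+9·35·27=64890; k=4: 24255+0+9·51·27=36648 → min 36648 | A₃..A₆: k=3: 0+100170+26·35·55=150220; k=4: 46410+75735+26·51·55=195075; k=5: 72765+0+26·27·55=111375 → min 111375.
Length 5: A₁..A₅: k=1: 0+36648+9·9·27=38835; k=2: 2106+72765+9·26·27=81189; k=3: 10296+48195+9·35·27=66996; k=4: 26361+0+9·51·27=38754 → min 38754 | A₂..A₆: k=2: 0+111375+9·26·55=124245; k=3: 8190+100170+9·35·55=125685; k=4: 24255+75735+9·51·55=125235; k=5: 36648+0+9·27·55=50013 → min 50013.
Length 6: A₁..A₆: k=1: 0+50013+9·9·55=54468; k=2: 2106+111375+9·26·55=126351; k=3: 10296+100170+9·35·55=127791; k=4: 26361+75735+9·51·55=127341; k=5: 38754+0+9·27·55=52119 → min 52119.
Optimal order: (((((A₁A₂)A₃)A₄)A₅)A₆) with cost 52119.

52119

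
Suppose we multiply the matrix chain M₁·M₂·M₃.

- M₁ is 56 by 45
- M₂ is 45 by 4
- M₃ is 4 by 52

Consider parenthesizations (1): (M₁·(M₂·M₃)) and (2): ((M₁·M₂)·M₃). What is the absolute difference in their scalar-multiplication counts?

Order (1) = (M₁·(M₂·M₃)): (M₂·M₃): 45×4 by 4×52 → 45×52, cost 45·4·52 = 9360; (M₁·(M₂·M₃)): 56×45 by 45×52 → 56×52, cost 56·45·52 = 131040; cumulative 140400. Total 140400.
Order (2) = ((M₁·M₂)·M₃): (M₁·M₂): 56×45 by 45×4 → 56×4, cost 56·45·4 = 10080; ((M₁·M₂)·M₃): 56×4 by 4×52 → 56×52, cost 56·4·52 = 11648; cumulative 21728. Total 21728.
Difference: |140400 − 21728| = 118672.

118672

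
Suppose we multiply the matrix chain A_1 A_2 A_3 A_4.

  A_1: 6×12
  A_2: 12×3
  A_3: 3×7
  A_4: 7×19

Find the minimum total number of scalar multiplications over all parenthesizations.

Adjacent pairs: A_1A_2 = 6·12·3 = 216; A_2A_3 = 12·3·7 = 252; A_3A_4 = 3·7·19 = 399.
Length 3: A_1..A_3: k=1: 0+252+6·12·7=756; k=2: 216+0+6·3·7=342 → min 342 | A_2..A_4: k=2: 0+399+12·3·19=1083; k=3: 252+0+12·7·19=1848 → min 1083.
Length 4: A_1..A_4: k=1: 0+1083+6·12·19=2451; k=2: 216+399+6·3·19=957; k=3: 342+0+6·7·19=1140 → min 957.
Optimal order: ((A_1 A_2) (A_3 A_4)) with cost 957.

957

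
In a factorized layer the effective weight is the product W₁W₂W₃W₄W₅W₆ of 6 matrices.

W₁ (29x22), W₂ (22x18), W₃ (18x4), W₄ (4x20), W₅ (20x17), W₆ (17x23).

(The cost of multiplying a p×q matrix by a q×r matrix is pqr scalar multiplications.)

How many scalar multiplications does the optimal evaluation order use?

9728

Adjacent pairs: W₁W₂ = 29·22·18 = 11484; W₂W₃ = 22·18·4 = 1584; W₃W₄ = 18·4·20 = 1440; W₄W₅ = 4·20·17 = 1360; W₅W₆ = 20·17·23 = 7820.
Length 3: W₁..W₃: k=1: 0+1584+29·22·4=4136; k=2: 11484+0+29·18·4=13572 → min 4136 | W₂..W₄: k=2: 0+1440+22·18·20=9360; k=3: 1584+0+22·4·20=3344 → min 3344 | W₃..W₅: k=3: 0+1360+18·4·17=2584; k=4: 1440+0+18·20·17=7560 → min 2584 | W₄..W₆: k=4: 0+7820+4·20·23=9660; k=5: 1360+0+4·17·23=2924 → min 2924.
Length 4: W₁..W₄: k=1: 0+3344+29·22·20=16104; k=2: 11484+1440+29·18·20=23364; k=3: 4136+0+29·4·20=6456 → min 6456 | W₂..W₅: k=2: 0+2584+22·18·17=9316; k=3: 1584+1360+22·4·17=4440; k=4: 3344+0+22·20·17=10824 → min 4440 | W₃..W₆: k=3: 0+2924+18·4·23=4580; k=4: 1440+7820+18·20·23=17540; k=5: 2584+0+18·17·23=9622 → min 4580.
Length 5: W₁..W₅: k=1: 0+4440+29·22·17=15286; k=2: 11484+2584+29·18·17=22942; k=3: 4136+1360+29·4·17=7468; k=4: 6456+0+29·20·17=16316 → min 7468 | W₂..W₆: k=2: 0+4580+22·18·23=13688; k=3: 1584+2924+22·4·23=6532; k=4: 3344+7820+22·20·23=21284; k=5: 4440+0+22·17·23=13042 → min 6532.
Length 6: W₁..W₆: k=1: 0+6532+29·22·23=21206; k=2: 11484+4580+29·18·23=28070; k=3: 4136+2924+29·4·23=9728; k=4: 6456+7820+29·20·23=27616; k=5: 7468+0+29·17·23=18807 → min 9728.
Optimal order: ((W₁(W₂W₃))((W₄W₅)W₆)) with cost 9728.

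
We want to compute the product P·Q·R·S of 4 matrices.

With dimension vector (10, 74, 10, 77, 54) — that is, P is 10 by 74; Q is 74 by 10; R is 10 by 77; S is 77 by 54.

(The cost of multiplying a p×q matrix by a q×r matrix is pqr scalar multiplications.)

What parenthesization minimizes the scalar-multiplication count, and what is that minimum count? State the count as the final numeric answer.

54380

Adjacent pairs: PQ = 10·74·10 = 7400; QR = 74·10·77 = 56980; RS = 10·77·54 = 41580.
Length 3: P..R: k=1: 0+56980+10·74·77=113960; k=2: 7400+0+10·10·77=15100 → min 15100 | Q..S: k=2: 0+41580+74·10·54=81540; k=3: 56980+0+74·77·54=364672 → min 81540.
Length 4: P..S: k=1: 0+81540+10·74·54=121500; k=2: 7400+41580+10·10·54=54380; k=3: 15100+0+10·77·54=56680 → min 54380.
Optimal parenthesization: ((P·Q)·(R·S)) with cost 54380.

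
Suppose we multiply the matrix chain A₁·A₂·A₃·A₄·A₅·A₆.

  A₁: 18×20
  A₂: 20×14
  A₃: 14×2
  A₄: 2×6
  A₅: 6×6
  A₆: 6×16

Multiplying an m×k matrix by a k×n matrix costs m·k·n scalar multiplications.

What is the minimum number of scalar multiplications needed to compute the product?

2120

Adjacent pairs: A₁A₂ = 18·20·14 = 5040; A₂A₃ = 20·14·2 = 560; A₃A₄ = 14·2·6 = 168; A₄A₅ = 2·6·6 = 72; A₅A₆ = 6·6·16 = 576.
Length 3: A₁..A₃: k=1: 0+560+18·20·2=1280; k=2: 5040+0+18·14·2=5544 → min 1280 | A₂..A₄: k=2: 0+168+20·14·6=1848; k=3: 560+0+20·2·6=800 → min 800 | A₃..A₅: k=3: 0+72+14·2·6=240; k=4: 168+0+14·6·6=672 → min 240 | A₄..A₆: k=4: 0+576+2·6·16=768; k=5: 72+0+2·6·16=264 → min 264.
Length 4: A₁..A₄: k=1: 0+800+18·20·6=2960; k=2: 5040+168+18·14·6=6720; k=3: 1280+0+18·2·6=1496 → min 1496 | A₂..A₅: k=2: 0+240+20·14·6=1920; k=3: 560+72+20·2·6=872; k=4: 800+0+20·6·6=1520 → min 872 | A₃..A₆: k=3: 0+264+14·2·16=712; k=4: 168+576+14·6·16=2088; k=5: 240+0+14·6·16=1584 → min 712.
Length 5: A₁..A₅: k=1: 0+872+18·20·6=3032; k=2: 5040+240+18·14·6=6792; k=3: 1280+72+18·2·6=1568; k=4: 1496+0+18·6·6=2144 → min 1568 | A₂..A₆: k=2: 0+712+20·14·16=5192; k=3: 560+264+20·2·16=1464; k=4: 800+576+20·6·16=3296; k=5: 872+0+20·6·16=2792 → min 1464.
Length 6: A₁..A₆: k=1: 0+1464+18·20·16=7224; k=2: 5040+712+18·14·16=9784; k=3: 1280+264+18·2·16=2120; k=4: 1496+576+18·6·16=3800; k=5: 1568+0+18·6·16=3296 → min 2120.
Optimal order: ((A₁·(A₂·A₃))·((A₄·A₅)·A₆)) with cost 2120.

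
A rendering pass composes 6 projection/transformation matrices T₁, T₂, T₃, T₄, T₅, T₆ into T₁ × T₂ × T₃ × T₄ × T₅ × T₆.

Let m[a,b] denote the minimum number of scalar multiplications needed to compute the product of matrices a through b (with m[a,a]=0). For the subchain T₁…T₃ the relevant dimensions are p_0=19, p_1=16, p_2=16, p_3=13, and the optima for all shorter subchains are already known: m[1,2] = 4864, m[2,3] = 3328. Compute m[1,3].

m[1,3] = min over k∈[1,2] of m[1,k]+m[k+1,3]+p_{0}·p_k·p_{3}.
k=1: 0 + 3328 + 19·16·13 = 7280; k=2: 4864 + 0 + 19·16·13 = 8816.
Minimum: 7280 at k=1.

7280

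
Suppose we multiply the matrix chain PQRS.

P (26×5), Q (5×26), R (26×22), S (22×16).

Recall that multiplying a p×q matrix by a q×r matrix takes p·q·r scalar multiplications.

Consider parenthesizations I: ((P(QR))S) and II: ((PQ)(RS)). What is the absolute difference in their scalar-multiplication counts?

Order I = ((P(QR))S): (QR): 5×26 by 26×22 → 5×22, cost 5·26·22 = 2860; (P(QR)): 26×5 by 5×22 → 26×22, cost 26·5·22 = 2860; cumulative 5720; ((P(QR))S): 26×22 by 22×16 → 26×16, cost 26·22·16 = 9152; cumulative 14872. Total 14872.
Order II = ((PQ)(RS)): (PQ): 26×5 by 5×26 → 26×26, cost 26·5·26 = 3380; (RS): 26×22 by 22×16 → 26×16, cost 26·22·16 = 9152; ((PQ)(RS)): 26×26 by 26×16 → 26×16, cost 26·26·16 = 10816; cumulative 23348. Total 23348.
Difference: |14872 − 23348| = 8476.

8476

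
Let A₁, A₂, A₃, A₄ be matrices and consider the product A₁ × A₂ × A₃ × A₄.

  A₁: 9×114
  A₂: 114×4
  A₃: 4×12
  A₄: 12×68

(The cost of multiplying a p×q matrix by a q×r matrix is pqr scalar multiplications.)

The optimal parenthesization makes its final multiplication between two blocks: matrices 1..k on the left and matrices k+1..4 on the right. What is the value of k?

2

Adjacent pairs: A₁A₂ = 9·114·4 = 4104; A₂A₃ = 114·4·12 = 5472; A₃A₄ = 4·12·68 = 3264.
Length 3: A₁..A₃: k=1: 0+5472+9·114·12=17784; k=2: 4104+0+9·4·12=4536 → min 4536 | A₂..A₄: k=2: 0+3264+114·4·68=34272; k=3: 5472+0+114·12·68=98496 → min 34272.
Top-level splits: k=1: (A₁..A₁)·(A₂..A₄) → 0+34272+9·114·68 = 104040; k=2: (A₁..A₂)·(A₃..A₄) → 4104+3264+9·4·68 = 9816; k=3: (A₁..A₃)·(A₄..A₄) → 4536+0+9·12·68 = 11880.
Best split is after A₂, i.e. k = 2.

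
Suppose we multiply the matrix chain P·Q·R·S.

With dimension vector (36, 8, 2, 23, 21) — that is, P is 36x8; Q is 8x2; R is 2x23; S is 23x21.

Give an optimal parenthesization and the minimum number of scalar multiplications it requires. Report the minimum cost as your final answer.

3054

Adjacent pairs: PQ = 36·8·2 = 576; QR = 8·2·23 = 368; RS = 2·23·21 = 966.
Length 3: P..R: k=1: 0+368+36·8·23=6992; k=2: 576+0+36·2·23=2232 → min 2232 | Q..S: k=2: 0+966+8·2·21=1302; k=3: 368+0+8·23·21=4232 → min 1302.
Length 4: P..S: k=1: 0+1302+36·8·21=7350; k=2: 576+966+36·2·21=3054; k=3: 2232+0+36·23·21=19620 → min 3054.
Optimal parenthesization: ((P·Q)·(R·S)) with cost 3054.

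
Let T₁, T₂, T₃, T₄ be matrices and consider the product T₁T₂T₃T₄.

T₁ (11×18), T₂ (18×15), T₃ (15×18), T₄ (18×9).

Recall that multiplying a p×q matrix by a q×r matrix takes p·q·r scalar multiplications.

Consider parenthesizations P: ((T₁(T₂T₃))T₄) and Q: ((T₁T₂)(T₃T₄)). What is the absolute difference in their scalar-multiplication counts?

Order P = ((T₁(T₂T₃))T₄): (T₂T₃): 18×15 by 15×18 → 18×18, cost 18·15·18 = 4860; (T₁(T₂T₃)): 11×18 by 18×18 → 11×18, cost 11·18·18 = 3564; cumulative 8424; ((T₁(T₂T₃))T₄): 11×18 by 18×9 → 11×9, cost 11·18·9 = 1782; cumulative 10206. Total 10206.
Order Q = ((T₁T₂)(T₃T₄)): (T₁T₂): 11×18 by 18×15 → 11×15, cost 11·18·15 = 2970; (T₃T₄): 15×18 by 18×9 → 15×9, cost 15·18·9 = 2430; ((T₁T₂)(T₃T₄)): 11×15 by 15×9 → 11×9, cost 11·15·9 = 1485; cumulative 6885. Total 6885.
Difference: |10206 − 6885| = 3321.

3321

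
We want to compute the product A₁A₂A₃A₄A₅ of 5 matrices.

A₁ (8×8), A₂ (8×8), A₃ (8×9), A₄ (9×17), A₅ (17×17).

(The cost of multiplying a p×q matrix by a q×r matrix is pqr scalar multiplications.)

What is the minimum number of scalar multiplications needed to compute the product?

Adjacent pairs: A₁A₂ = 8·8·8 = 512; A₂A₃ = 8·8·9 = 576; A₃A₄ = 8·9·17 = 1224; A₄A₅ = 9·17·17 = 2601.
Length 3: A₁..A₃: k=1: 0+576+8·8·9=1152; k=2: 512+0+8·8·9=1088 → min 1088 | A₂..A₄: k=2: 0+1224+8·8·17=2312; k=3: 576+0+8·9·17=1800 → min 1800 | A₃..A₅: k=3: 0+2601+8·9·17=3825; k=4: 1224+0+8·17·17=3536 → min 3536.
Length 4: A₁..A₄: k=1: 0+1800+8·8·17=2888; k=2: 512+1224+8·8·17=2824; k=3: 1088+0+8·9·17=2312 → min 2312 | A₂..A₅: k=2: 0+3536+8·8·17=4624; k=3: 576+2601+8·9·17=4401; k=4: 1800+0+8·17·17=4112 → min 4112.
Length 5: A₁..A₅: k=1: 0+4112+8·8·17=5200; k=2: 512+3536+8·8·17=5136; k=3: 1088+2601+8·9·17=4913; k=4: 2312+0+8·17·17=4624 → min 4624.
Optimal order: ((((A₁A₂)A₃)A₄)A₅) with cost 4624.

4624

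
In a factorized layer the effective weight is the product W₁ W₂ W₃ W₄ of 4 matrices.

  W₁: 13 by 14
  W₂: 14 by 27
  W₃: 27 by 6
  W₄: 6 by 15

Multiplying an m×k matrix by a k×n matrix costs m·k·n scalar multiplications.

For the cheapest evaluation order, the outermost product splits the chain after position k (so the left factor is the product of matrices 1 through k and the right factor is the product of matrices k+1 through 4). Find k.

Adjacent pairs: W₁W₂ = 13·14·27 = 4914; W₂W₃ = 14·27·6 = 2268; W₃W₄ = 27·6·15 = 2430.
Length 3: W₁..W₃: k=1: 0+2268+13·14·6=3360; k=2: 4914+0+13·27·6=7020 → min 3360 | W₂..W₄: k=2: 0+2430+14·27·15=8100; k=3: 2268+0+14·6·15=3528 → min 3528.
Top-level splits: k=1: (W₁..W₁)·(W₂..W₄) → 0+3528+13·14·15 = 6258; k=2: (W₁..W₂)·(W₃..W₄) → 4914+2430+13·27·15 = 12609; k=3: (W₁..W₃)·(W₄..W₄) → 3360+0+13·6·15 = 4530.
Best split is after W₃, i.e. k = 3.

3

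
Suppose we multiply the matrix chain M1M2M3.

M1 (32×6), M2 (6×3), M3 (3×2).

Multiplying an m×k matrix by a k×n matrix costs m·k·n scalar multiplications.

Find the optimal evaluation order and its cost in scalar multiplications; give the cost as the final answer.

(M1(M2M3)): cost 420.
((M1M2)M3): cost 768.
Optimal: (M1(M2M3)) with cost 420.

420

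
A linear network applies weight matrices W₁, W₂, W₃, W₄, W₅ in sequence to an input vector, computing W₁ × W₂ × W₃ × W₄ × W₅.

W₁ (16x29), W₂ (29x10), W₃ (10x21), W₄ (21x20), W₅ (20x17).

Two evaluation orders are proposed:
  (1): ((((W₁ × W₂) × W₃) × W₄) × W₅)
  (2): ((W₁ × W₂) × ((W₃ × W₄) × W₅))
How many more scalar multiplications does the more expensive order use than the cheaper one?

5200

Order (1) = ((((W₁ × W₂) × W₃) × W₄) × W₅): (W₁ × W₂): 16×29 by 29×10 → 16×10, cost 16·29·10 = 4640; ((W₁ × W₂) × W₃): 16×10 by 10×21 → 16×21, cost 16·10·21 = 3360; cumulative 8000; (((W₁ × W₂) × W₃) × W₄): 16×21 by 21×20 → 16×20, cost 16·21·20 = 6720; cumulative 14720; ((((W₁ × W₂) × W₃) × W₄) × W₅): 16×20 by 20×17 → 16×17, cost 16·20·17 = 5440; cumulative 20160. Total 20160.
Order (2) = ((W₁ × W₂) × ((W₃ × W₄) × W₅)): (W₁ × W₂): 16×29 by 29×10 → 16×10, cost 16·29·10 = 4640; (W₃ × W₄): 10×21 by 21×20 → 10×20, cost 10·21·20 = 4200; ((W₃ × W₄) × W₅): 10×20 by 20×17 → 10×17, cost 10·20·17 = 3400; cumulative 7600; ((W₁ × W₂) × ((W₃ × W₄) × W₅)): 16×10 by 10×17 → 16×17, cost 16·10·17 = 2720; cumulative 14960. Total 14960.
Difference: |20160 − 14960| = 5200.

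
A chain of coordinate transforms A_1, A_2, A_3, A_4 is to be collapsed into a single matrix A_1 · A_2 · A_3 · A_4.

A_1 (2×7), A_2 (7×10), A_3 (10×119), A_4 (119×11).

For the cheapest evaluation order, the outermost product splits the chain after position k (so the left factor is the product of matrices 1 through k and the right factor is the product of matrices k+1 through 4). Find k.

3

Adjacent pairs: A_1A_2 = 2·7·10 = 140; A_2A_3 = 7·10·119 = 8330; A_3A_4 = 10·119·11 = 13090.
Length 3: A_1..A_3: k=1: 0+8330+2·7·119=9996; k=2: 140+0+2·10·119=2520 → min 2520 | A_2..A_4: k=2: 0+13090+7·10·11=13860; k=3: 8330+0+7·119·11=17493 → min 13860.
Top-level splits: k=1: (A_1..A_1)·(A_2..A_4) → 0+13860+2·7·11 = 14014; k=2: (A_1..A_2)·(A_3..A_4) → 140+13090+2·10·11 = 13450; k=3: (A_1..A_3)·(A_4..A_4) → 2520+0+2·119·11 = 5138.
Best split is after A_3, i.e. k = 3.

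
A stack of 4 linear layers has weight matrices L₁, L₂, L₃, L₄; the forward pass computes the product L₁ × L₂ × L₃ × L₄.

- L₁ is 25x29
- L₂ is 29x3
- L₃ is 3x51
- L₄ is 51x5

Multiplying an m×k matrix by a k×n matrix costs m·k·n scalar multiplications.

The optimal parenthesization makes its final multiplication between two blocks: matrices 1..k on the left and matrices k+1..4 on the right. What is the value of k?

2

Adjacent pairs: L₁L₂ = 25·29·3 = 2175; L₂L₃ = 29·3·51 = 4437; L₃L₄ = 3·51·5 = 765.
Length 3: L₁..L₃: k=1: 0+4437+25·29·51=41412; k=2: 2175+0+25·3·51=6000 → min 6000 | L₂..L₄: k=2: 0+765+29·3·5=1200; k=3: 4437+0+29·51·5=11832 → min 1200.
Top-level splits: k=1: (L₁..L₁)·(L₂..L₄) → 0+1200+25·29·5 = 4825; k=2: (L₁..L₂)·(L₃..L₄) → 2175+765+25·3·5 = 3315; k=3: (L₁..L₃)·(L₄..L₄) → 6000+0+25·51·5 = 12375.
Best split is after L₂, i.e. k = 2.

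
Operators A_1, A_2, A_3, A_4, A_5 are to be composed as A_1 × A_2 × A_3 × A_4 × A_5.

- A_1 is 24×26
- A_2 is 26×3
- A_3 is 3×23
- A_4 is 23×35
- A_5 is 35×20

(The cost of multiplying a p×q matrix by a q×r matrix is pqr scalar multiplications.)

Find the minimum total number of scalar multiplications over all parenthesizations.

Adjacent pairs: A_1A_2 = 24·26·3 = 1872; A_2A_3 = 26·3·23 = 1794; A_3A_4 = 3·23·35 = 2415; A_4A_5 = 23·35·20 = 16100.
Length 3: A_1..A_3: k=1: 0+1794+24·26·23=16146; k=2: 1872+0+24·3·23=3528 → min 3528 | A_2..A_4: k=2: 0+2415+26·3·35=5145; k=3: 1794+0+26·23·35=22724 → min 5145 | A_3..A_5: k=3: 0+16100+3·23·20=17480; k=4: 2415+0+3·35·20=4515 → min 4515.
Length 4: A_1..A_4: k=1: 0+5145+24·26·35=26985; k=2: 1872+2415+24·3·35=6807; k=3: 3528+0+24·23·35=22848 → min 6807 | A_2..A_5: k=2: 0+4515+26·3·20=6075; k=3: 1794+16100+26·23·20=29854; k=4: 5145+0+26·35·20=23345 → min 6075.
Length 5: A_1..A_5: k=1: 0+6075+24·26·20=18555; k=2: 1872+4515+24·3·20=7827; k=3: 3528+16100+24·23·20=30668; k=4: 6807+0+24·35·20=23607 → min 7827.
Optimal order: ((A_1 × A_2) × ((A_3 × A_4) × A_5)) with cost 7827.

7827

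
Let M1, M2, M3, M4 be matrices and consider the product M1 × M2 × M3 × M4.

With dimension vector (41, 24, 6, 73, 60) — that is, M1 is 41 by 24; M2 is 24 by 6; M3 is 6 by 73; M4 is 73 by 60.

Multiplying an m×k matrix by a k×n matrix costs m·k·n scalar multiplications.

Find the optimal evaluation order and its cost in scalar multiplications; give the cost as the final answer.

Adjacent pairs: M1M2 = 41·24·6 = 5904; M2M3 = 24·6·73 = 10512; M3M4 = 6·73·60 = 26280.
Length 3: M1..M3: k=1: 0+10512+41·24·73=82344; k=2: 5904+0+41·6·73=23862 → min 23862 | M2..M4: k=2: 0+26280+24·6·60=34920; k=3: 10512+0+24·73·60=115632 → min 34920.
Length 4: M1..M4: k=1: 0+34920+41·24·60=93960; k=2: 5904+26280+41·6·60=46944; k=3: 23862+0+41·73·60=203442 → min 46944.
Optimal parenthesization: ((M1 × M2) × (M3 × M4)) with cost 46944.

46944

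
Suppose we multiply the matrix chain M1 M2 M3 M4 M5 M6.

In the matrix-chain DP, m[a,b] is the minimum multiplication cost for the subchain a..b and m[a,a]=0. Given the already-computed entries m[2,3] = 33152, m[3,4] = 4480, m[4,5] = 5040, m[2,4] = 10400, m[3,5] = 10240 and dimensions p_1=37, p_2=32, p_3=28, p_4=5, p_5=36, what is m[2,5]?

m[2,5] = min over k∈[2,4] of m[2,k]+m[k+1,5]+p_{1}·p_k·p_{5}.
k=2: 0 + 10240 + 37·32·36 = 52864; k=3: 33152 + 5040 + 37·28·36 = 75488; k=4: 10400 + 0 + 37·5·36 = 17060.
Minimum: 17060 at k=4.

17060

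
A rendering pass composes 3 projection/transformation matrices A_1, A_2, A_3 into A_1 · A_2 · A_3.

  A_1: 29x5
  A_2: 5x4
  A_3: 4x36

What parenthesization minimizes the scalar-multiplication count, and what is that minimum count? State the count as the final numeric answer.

(A_1 · (A_2 · A_3)): cost 5940.
((A_1 · A_2) · A_3): cost 4756.
Optimal: ((A_1 · A_2) · A_3) with cost 4756.

4756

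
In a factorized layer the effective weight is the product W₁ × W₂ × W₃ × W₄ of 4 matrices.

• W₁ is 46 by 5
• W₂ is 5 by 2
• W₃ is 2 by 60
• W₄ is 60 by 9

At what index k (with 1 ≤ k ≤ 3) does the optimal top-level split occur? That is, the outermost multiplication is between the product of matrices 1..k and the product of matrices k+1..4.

Adjacent pairs: W₁W₂ = 46·5·2 = 460; W₂W₃ = 5·2·60 = 600; W₃W₄ = 2·60·9 = 1080.
Length 3: W₁..W₃: k=1: 0+600+46·5·60=14400; k=2: 460+0+46·2·60=5980 → min 5980 | W₂..W₄: k=2: 0+1080+5·2·9=1170; k=3: 600+0+5·60·9=3300 → min 1170.
Top-level splits: k=1: (W₁..W₁)·(W₂..W₄) → 0+1170+46·5·9 = 3240; k=2: (W₁..W₂)·(W₃..W₄) → 460+1080+46·2·9 = 2368; k=3: (W₁..W₃)·(W₄..W₄) → 5980+0+46·60·9 = 30820.
Best split is after W₂, i.e. k = 2.

2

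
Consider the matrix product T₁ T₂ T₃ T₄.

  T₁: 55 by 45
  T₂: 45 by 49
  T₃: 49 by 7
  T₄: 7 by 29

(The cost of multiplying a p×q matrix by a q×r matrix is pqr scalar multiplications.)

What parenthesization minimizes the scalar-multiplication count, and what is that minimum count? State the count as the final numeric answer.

Adjacent pairs: T₁T₂ = 55·45·49 = 121275; T₂T₃ = 45·49·7 = 15435; T₃T₄ = 49·7·29 = 9947.
Length 3: T₁..T₃: k=1: 0+15435+55·45·7=32760; k=2: 121275+0+55·49·7=140140 → min 32760 | T₂..T₄: k=2: 0+9947+45·49·29=73892; k=3: 15435+0+45·7·29=24570 → min 24570.
Length 4: T₁..T₄: k=1: 0+24570+55·45·29=96345; k=2: 121275+9947+55·49·29=209377; k=3: 32760+0+55·7·29=43925 → min 43925.
Optimal parenthesization: ((T₁ (T₂ T₃)) T₄) with cost 43925.

43925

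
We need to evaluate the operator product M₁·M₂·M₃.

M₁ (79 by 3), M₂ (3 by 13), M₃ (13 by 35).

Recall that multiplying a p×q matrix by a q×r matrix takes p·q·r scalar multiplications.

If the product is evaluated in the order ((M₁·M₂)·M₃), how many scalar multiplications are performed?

(M₁·M₂): 79×3 by 3×13 → 79×13, cost 79·3·13 = 3081
((M₁·M₂)·M₃): 79×13 by 13×35 → 79×35, cost 79·13·35 = 35945; cumulative 39026
Total: 39026 scalar multiplications.

39026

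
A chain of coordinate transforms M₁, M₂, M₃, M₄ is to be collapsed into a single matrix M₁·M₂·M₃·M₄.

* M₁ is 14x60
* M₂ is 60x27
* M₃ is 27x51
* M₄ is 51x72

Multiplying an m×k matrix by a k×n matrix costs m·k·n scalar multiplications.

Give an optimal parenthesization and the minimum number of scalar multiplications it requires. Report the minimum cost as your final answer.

93366

Adjacent pairs: M₁M₂ = 14·60·27 = 22680; M₂M₃ = 60·27·51 = 82620; M₃M₄ = 27·51·72 = 99144.
Length 3: M₁..M₃: k=1: 0+82620+14·60·51=125460; k=2: 22680+0+14·27·51=41958 → min 41958 | M₂..M₄: k=2: 0+99144+60·27·72=215784; k=3: 82620+0+60·51·72=302940 → min 215784.
Length 4: M₁..M₄: k=1: 0+215784+14·60·72=276264; k=2: 22680+99144+14·27·72=149040; k=3: 41958+0+14·51·72=93366 → min 93366.
Optimal parenthesization: (((M₁·M₂)·M₃)·M₄) with cost 93366.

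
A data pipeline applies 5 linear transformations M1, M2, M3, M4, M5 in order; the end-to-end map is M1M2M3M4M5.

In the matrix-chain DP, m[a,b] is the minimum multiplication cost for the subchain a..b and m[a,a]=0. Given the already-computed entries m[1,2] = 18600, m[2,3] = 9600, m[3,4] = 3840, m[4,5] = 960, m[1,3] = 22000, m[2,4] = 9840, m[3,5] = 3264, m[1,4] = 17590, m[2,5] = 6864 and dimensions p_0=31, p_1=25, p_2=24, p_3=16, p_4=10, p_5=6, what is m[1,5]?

m[1,5] = min over k∈[1,4] of m[1,k]+m[k+1,5]+p_{0}·p_k·p_{5}.
k=1: 0 + 6864 + 31·25·6 = 11514; k=2: 18600 + 3264 + 31·24·6 = 26328; k=3: 22000 + 960 + 31·16·6 = 25936; k=4: 17590 + 0 + 31·10·6 = 19450.
Minimum: 11514 at k=1.

11514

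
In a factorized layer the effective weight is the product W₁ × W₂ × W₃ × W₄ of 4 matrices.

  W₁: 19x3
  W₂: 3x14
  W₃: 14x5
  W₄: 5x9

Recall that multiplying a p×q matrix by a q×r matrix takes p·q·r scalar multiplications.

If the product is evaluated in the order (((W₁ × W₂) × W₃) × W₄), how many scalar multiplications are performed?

2983

(W₁ × W₂): 19×3 by 3×14 → 19×14, cost 19·3·14 = 798
((W₁ × W₂) × W₃): 19×14 by 14×5 → 19×5, cost 19·14·5 = 1330; cumulative 2128
(((W₁ × W₂) × W₃) × W₄): 19×5 by 5×9 → 19×9, cost 19·5·9 = 855; cumulative 2983
Total: 2983 scalar multiplications.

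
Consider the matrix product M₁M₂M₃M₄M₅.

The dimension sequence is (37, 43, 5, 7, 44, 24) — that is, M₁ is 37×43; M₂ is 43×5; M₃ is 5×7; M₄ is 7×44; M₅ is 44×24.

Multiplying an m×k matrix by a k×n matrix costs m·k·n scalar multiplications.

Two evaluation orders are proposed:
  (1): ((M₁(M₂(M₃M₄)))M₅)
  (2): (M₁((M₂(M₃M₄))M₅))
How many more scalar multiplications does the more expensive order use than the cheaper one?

Order (1) = ((M₁(M₂(M₃M₄)))M₅): (M₃M₄): 5×7 by 7×44 → 5×44, cost 5·7·44 = 1540; (M₂(M₃M₄)): 43×5 by 5×44 → 43×44, cost 43·5·44 = 9460; cumulative 11000; (M₁(M₂(M₃M₄))): 37×43 by 43×44 → 37×44, cost 37·43·44 = 70004; cumulative 81004; ((M₁(M₂(M₃M₄)))M₅): 37×44 by 44×24 → 37×24, cost 37·44·24 = 39072; cumulative 120076. Total 120076.
Order (2) = (M₁((M₂(M₃M₄))M₅)): (M₃M₄): 5×7 by 7×44 → 5×44, cost 5·7·44 = 1540; (M₂(M₃M₄)): 43×5 by 5×44 → 43×44, cost 43·5·44 = 9460; cumulative 11000; ((M₂(M₃M₄))M₅): 43×44 by 44×24 → 43×24, cost 43·44·24 = 45408; cumulative 56408; (M₁((M₂(M₃M₄))M₅)): 37×43 by 43×24 → 37×24, cost 37·43·24 = 38184; cumulative 94592. Total 94592.
Difference: |120076 − 94592| = 25484.

25484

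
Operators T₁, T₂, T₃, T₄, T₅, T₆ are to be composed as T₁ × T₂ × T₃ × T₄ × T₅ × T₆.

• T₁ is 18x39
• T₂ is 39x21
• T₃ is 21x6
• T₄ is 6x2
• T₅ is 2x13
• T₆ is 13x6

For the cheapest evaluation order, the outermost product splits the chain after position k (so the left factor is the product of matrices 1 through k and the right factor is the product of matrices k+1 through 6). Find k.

Adjacent pairs: T₁T₂ = 18·39·21 = 14742; T₂T₃ = 39·21·6 = 4914; T₃T₄ = 21·6·2 = 252; T₄T₅ = 6·2·13 = 156; T₅T₆ = 2·13·6 = 156.
Length 3: T₁..T₃: k=1: 0+4914+18·39·6=9126; k=2: 14742+0+18·21·6=17010 → min 9126 | T₂..T₄: k=2: 0+252+39·21·2=1890; k=3: 4914+0+39·6·2=5382 → min 1890 | T₃..T₅: k=3: 0+156+21·6·13=1794; k=4: 252+0+21·2·13=798 → min 798 | T₄..T₆: k=4: 0+156+6·2·6=228; k=5: 156+0+6·13·6=624 → min 228.
Length 4: T₁..T₄: k=1: 0+1890+18·39·2=3294; k=2: 14742+252+18·21·2=15750; k=3: 9126+0+18·6·2=9342 → min 3294 | T₂..T₅: k=2: 0+798+39·21·13=11445; k=3: 4914+156+39·6·13=8112; k=4: 1890+0+39·2·13=2904 → min 2904 | T₃..T₆: k=3: 0+228+21·6·6=984; k=4: 252+156+21·2·6=660; k=5: 798+0+21·13·6=2436 → min 660.
Length 5: T₁..T₅: k=1: 0+2904+18·39·13=12030; k=2: 14742+798+18·21·13=20454; k=3: 9126+156+18·6·13=10686; k=4: 3294+0+18·2·13=3762 → min 3762 | T₂..T₆: k=2: 0+660+39·21·6=5574; k=3: 4914+228+39·6·6=6546; k=4: 1890+156+39·2·6=2514; k=5: 2904+0+39·13·6=5946 → min 2514.
Top-level splits: k=1: (T₁..T₁)·(T₂..T₆) → 0+2514+18·39·6 = 6726; k=2: (T₁..T₂)·(T₃..T₆) → 14742+660+18·21·6 = 17670; k=3: (T₁..T₃)·(T₄..T₆) → 9126+228+18·6·6 = 10002; k=4: (T₁..T₄)·(T₅..T₆) → 3294+156+18·2·6 = 3666; k=5: (T₁..T₅)·(T₆..T₆) → 3762+0+18·13·6 = 5166.
Best split is after T₄, i.e. k = 4.

4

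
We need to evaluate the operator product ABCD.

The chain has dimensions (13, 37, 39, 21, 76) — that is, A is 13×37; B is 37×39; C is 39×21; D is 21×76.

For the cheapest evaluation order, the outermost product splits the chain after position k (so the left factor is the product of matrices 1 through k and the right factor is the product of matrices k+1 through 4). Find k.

Adjacent pairs: AB = 13·37·39 = 18759; BC = 37·39·21 = 30303; CD = 39·21·76 = 62244.
Length 3: A..C: k=1: 0+30303+13·37·21=40404; k=2: 18759+0+13·39·21=29406 → min 29406 | B..D: k=2: 0+62244+37·39·76=171912; k=3: 30303+0+37·21·76=89355 → min 89355.
Top-level splits: k=1: (A..A)·(B..D) → 0+89355+13·37·76 = 125911; k=2: (A..B)·(C..D) → 18759+62244+13·39·76 = 119535; k=3: (A..C)·(D..D) → 29406+0+13·21·76 = 50154.
Best split is after C, i.e. k = 3.

3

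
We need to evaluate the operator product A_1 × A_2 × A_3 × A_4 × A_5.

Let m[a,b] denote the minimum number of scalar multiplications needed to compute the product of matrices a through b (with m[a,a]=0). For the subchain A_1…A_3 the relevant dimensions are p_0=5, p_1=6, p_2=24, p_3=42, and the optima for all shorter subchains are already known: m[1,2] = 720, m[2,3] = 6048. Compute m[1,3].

5760

m[1,3] = min over k∈[1,2] of m[1,k]+m[k+1,3]+p_{0}·p_k·p_{3}.
k=1: 0 + 6048 + 5·6·42 = 7308; k=2: 720 + 0 + 5·24·42 = 5760.
Minimum: 5760 at k=2.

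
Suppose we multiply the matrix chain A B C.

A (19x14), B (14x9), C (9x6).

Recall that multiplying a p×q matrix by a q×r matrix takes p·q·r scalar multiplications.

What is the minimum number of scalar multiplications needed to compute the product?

Order (A (B C)): (B C): 14×9 by 9×6 → 14×6, cost 14·9·6 = 756; (A (B C)): 19×14 by 14×6 → 19×6, cost 19·14·6 = 1596; cumulative 2352. Total 2352.
Order ((A B) C): (A B): 19×14 by 14×9 → 19×9, cost 19·14·9 = 2394; ((A B) C): 19×9 by 9×6 → 19×6, cost 19·9·6 = 1026; cumulative 3420. Total 3420.
Minimum: 2352.

2352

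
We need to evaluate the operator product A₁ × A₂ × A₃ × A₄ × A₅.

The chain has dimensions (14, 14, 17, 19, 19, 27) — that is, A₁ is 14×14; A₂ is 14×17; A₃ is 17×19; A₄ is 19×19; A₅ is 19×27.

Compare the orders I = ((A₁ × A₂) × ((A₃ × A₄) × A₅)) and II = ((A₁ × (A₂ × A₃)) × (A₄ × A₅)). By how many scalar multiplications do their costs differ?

Order I = ((A₁ × A₂) × ((A₃ × A₄) × A₅)): (A₁ × A₂): 14×14 by 14×17 → 14×17, cost 14·14·17 = 3332; (A₃ × A₄): 17×19 by 19×19 → 17×19, cost 17·19·19 = 6137; ((A₃ × A₄) × A₅): 17×19 by 19×27 → 17×27, cost 17·19·27 = 8721; cumulative 14858; ((A₁ × A₂) × ((A₃ × A₄) × A₅)): 14×17 by 17×27 → 14×27, cost 14·17·27 = 6426; cumulative 24616. Total 24616.
Order II = ((A₁ × (A₂ × A₃)) × (A₄ × A₅)): (A₂ × A₃): 14×17 by 17×19 → 14×19, cost 14·17·19 = 4522; (A₁ × (A₂ × A₃)): 14×14 by 14×19 → 14×19, cost 14·14·19 = 3724; cumulative 8246; (A₄ × A₅): 19×19 by 19×27 → 19×27, cost 19·19·27 = 9747; ((A₁ × (A₂ × A₃)) × (A₄ × A₅)): 14×19 by 19×27 → 14×27, cost 14·19·27 = 7182; cumulative 25175. Total 25175.
Difference: |24616 − 25175| = 559.

559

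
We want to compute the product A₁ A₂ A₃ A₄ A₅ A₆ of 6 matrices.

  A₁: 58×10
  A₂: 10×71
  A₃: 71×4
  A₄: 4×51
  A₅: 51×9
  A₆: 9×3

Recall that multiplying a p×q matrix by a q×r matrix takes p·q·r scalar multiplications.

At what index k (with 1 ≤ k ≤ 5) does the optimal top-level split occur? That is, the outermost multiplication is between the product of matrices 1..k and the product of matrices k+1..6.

Adjacent pairs: A₁A₂ = 58·10·71 = 41180; A₂A₃ = 10·71·4 = 2840; A₃A₄ = 71·4·51 = 14484; A₄A₅ = 4·51·9 = 1836; A₅A₆ = 51·9·3 = 1377.
Length 3: A₁..A₃: k=1: 0+2840+58·10·4=5160; k=2: 41180+0+58·71·4=57652 → min 5160 | A₂..A₄: k=2: 0+14484+10·71·51=50694; k=3: 2840+0+10·4·51=4880 → min 4880 | A₃..A₅: k=3: 0+1836+71·4·9=4392; k=4: 14484+0+71·51·9=47073 → min 4392 | A₄..A₆: k=4: 0+1377+4·51·3=1989; k=5: 1836+0+4·9·3=1944 → min 1944.
Length 4: A₁..A₄: k=1: 0+4880+58·10·51=34460; k=2: 41180+14484+58·71·51=265682; k=3: 5160+0+58·4·51=16992 → min 16992 | A₂..A₅: k=2: 0+4392+10·71·9=10782; k=3: 2840+1836+10·4·9=5036; k=4: 4880+0+10·51·9=9470 → min 5036 | A₃..A₆: k=3: 0+1944+71·4·3=2796; k=4: 14484+1377+71·51·3=26724; k=5: 4392+0+71·9·3=6309 → min 2796.
Length 5: A₁..A₅: k=1: 0+5036+58·10·9=10256; k=2: 41180+4392+58·71·9=82634; k=3: 5160+1836+58·4·9=9084; k=4: 16992+0+58·51·9=43614 → min 9084 | A₂..A₆: k=2: 0+2796+10·71·3=4926; k=3: 2840+1944+10·4·3=4904; k=4: 4880+1377+10·51·3=7787; k=5: 5036+0+10·9·3=5306 → min 4904.
Top-level splits: k=1: (A₁..A₁)·(A₂..A₆) → 0+4904+58·10·3 = 6644; k=2: (A₁..A₂)·(A₃..A₆) → 41180+2796+58·71·3 = 56330; k=3: (A₁..A₃)·(A₄..A₆) → 5160+1944+58·4·3 = 7800; k=4: (A₁..A₄)·(A₅..A₆) → 16992+1377+58·51·3 = 27243; k=5: (A₁..A₅)·(A₆..A₆) → 9084+0+58·9·3 = 10650.
Best split is after A₁, i.e. k = 1.

1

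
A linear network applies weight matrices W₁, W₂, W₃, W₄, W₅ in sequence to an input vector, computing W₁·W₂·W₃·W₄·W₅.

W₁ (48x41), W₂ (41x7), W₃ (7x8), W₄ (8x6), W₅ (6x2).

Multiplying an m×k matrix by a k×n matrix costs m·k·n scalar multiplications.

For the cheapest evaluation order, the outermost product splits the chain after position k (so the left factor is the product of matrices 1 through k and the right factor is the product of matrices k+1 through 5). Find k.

1

Adjacent pairs: W₁W₂ = 48·41·7 = 13776; W₂W₃ = 41·7·8 = 2296; W₃W₄ = 7·8·6 = 336; W₄W₅ = 8·6·2 = 96.
Length 3: W₁..W₃: k=1: 0+2296+48·41·8=18040; k=2: 13776+0+48·7·8=16464 → min 16464 | W₂..W₄: k=2: 0+336+41·7·6=2058; k=3: 2296+0+41·8·6=4264 → min 2058 | W₃..W₅: k=3: 0+96+7·8·2=208; k=4: 336+0+7·6·2=420 → min 208.
Length 4: W₁..W₄: k=1: 0+2058+48·41·6=13866; k=2: 13776+336+48·7·6=16128; k=3: 16464+0+48·8·6=18768 → min 13866 | W₂..W₅: k=2: 0+208+41·7·2=782; k=3: 2296+96+41·8·2=3048; k=4: 2058+0+41·6·2=2550 → min 782.
Top-level splits: k=1: (W₁..W₁)·(W₂..W₅) → 0+782+48·41·2 = 4718; k=2: (W₁..W₂)·(W₃..W₅) → 13776+208+48·7·2 = 14656; k=3: (W₁..W₃)·(W₄..W₅) → 16464+96+48·8·2 = 17328; k=4: (W₁..W₄)·(W₅..W₅) → 13866+0+48·6·2 = 14442.
Best split is after W₁, i.e. k = 1.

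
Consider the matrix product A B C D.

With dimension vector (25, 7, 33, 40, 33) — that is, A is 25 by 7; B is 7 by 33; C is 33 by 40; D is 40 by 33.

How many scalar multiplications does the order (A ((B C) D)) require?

24255

(B C): 7×33 by 33×40 → 7×40, cost 7·33·40 = 9240
((B C) D): 7×40 by 40×33 → 7×33, cost 7·40·33 = 9240; cumulative 18480
(A ((B C) D)): 25×7 by 7×33 → 25×33, cost 25·7·33 = 5775; cumulative 24255
Total: 24255 scalar multiplications.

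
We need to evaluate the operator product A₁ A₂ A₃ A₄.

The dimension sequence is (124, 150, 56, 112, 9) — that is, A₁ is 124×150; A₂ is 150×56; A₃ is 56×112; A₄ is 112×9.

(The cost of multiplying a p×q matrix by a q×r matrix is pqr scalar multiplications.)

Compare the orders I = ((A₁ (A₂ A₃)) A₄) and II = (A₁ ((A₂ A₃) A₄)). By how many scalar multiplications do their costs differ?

Order I = ((A₁ (A₂ A₃)) A₄): (A₂ A₃): 150×56 by 56×112 → 150×112, cost 150·56·112 = 940800; (A₁ (A₂ A₃)): 124×150 by 150×112 → 124×112, cost 124·150·112 = 2083200; cumulative 3024000; ((A₁ (A₂ A₃)) A₄): 124×112 by 112×9 → 124×9, cost 124·112·9 = 124992; cumulative 3148992. Total 3148992.
Order II = (A₁ ((A₂ A₃) A₄)): (A₂ A₃): 150×56 by 56×112 → 150×112, cost 150·56·112 = 940800; ((A₂ A₃) A₄): 150×112 by 112×9 → 150×9, cost 150·112·9 = 151200; cumulative 1092000; (A₁ ((A₂ A₃) A₄)): 124×150 by 150×9 → 124×9, cost 124·150·9 = 167400; cumulative 1259400. Total 1259400.
Difference: |3148992 − 1259400| = 1889592.

1889592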